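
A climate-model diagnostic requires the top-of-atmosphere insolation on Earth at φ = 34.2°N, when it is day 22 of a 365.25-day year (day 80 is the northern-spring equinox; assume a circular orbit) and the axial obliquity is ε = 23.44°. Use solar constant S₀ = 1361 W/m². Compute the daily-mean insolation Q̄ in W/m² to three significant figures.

Solar longitude: λ_s = 360° × (22 − 80)/365.25 = -57.166°, i.e. -57.166° + 360° = 302.834°.
sin δ = sin 23.44° × sin 302.834° = -0.33424, so δ = -19.526°.
cos H₀ = −tan(+34.2°) tan(-19.526°) = 0.2410, H₀ = 1.3274 rad.
Bracket: H₀ sin φ sin δ + cos φ cos δ sin H₀ = 1.3274×0.56208×-0.33424 + 0.82708×0.94249×0.97052 = -0.249378 + 0.756535 = 0.507157.
Q̄ = (S₀/π) × [bracket] = (1361/π) × 0.507157 = 219.7 W/m².

Q̄ ≈ 220 W/m²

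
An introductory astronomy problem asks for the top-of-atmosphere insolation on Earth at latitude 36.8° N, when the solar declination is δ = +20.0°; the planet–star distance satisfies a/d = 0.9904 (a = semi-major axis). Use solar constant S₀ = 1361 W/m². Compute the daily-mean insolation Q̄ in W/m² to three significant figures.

Q̄ ≈ 468 W/m²

cos H₀ = −tan(+36.8°) tan(+20.000°) = -0.2723, H₀ = 1.8466 rad.
Bracket: H₀ sin φ sin δ + cos φ cos δ sin H₀ = 1.8466×0.59902×0.34202 + 0.80073×0.93969×0.96222 = 0.378326 + 0.724011 = 1.102337.
Inverse-square distance factor (a/d)² = 0.9904² = 0.980892.
Q̄ = (S₀/π) × 0.980892 × [bracket] = (1361/π) × 0.980892 × 1.102337 = 468.4 W/m².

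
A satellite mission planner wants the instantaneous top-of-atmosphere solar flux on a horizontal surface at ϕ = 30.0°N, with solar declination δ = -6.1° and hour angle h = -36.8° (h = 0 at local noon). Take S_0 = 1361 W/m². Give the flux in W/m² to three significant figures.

866 W/m²

cos θ_z = sin ϕ sin δ + cos ϕ cos δ cos h = -0.053132 + 0.689527 = 0.636395.
Flux = S_0 · cos θ_z = 1361 × 0.636395 = 866.1 W/m².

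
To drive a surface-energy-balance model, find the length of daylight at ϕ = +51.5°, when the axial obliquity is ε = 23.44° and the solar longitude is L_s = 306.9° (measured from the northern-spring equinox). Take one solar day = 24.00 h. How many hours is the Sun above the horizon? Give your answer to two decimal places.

8.67 h

Solar declination: sin δ = sin ε · sin L_s = sin 23.44° × sin 306.9° = -0.31811, so δ = -18.548°.
cos h₀ = −tan ϕ · tan δ = −tan(+51.5°) × tan(-18.548°) = 0.4218, so h₀ = 1.1353 rad = 65.05°.
Daylight = 2h₀/(2π) × 24.00 h = (1.1353/π) × 24.00 = 8.67 h.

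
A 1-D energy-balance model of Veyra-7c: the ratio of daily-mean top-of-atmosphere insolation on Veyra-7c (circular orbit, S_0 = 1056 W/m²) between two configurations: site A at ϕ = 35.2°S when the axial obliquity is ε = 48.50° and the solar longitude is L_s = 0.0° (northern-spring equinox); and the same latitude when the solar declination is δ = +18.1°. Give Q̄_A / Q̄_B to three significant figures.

— Configuration A (ϕ=-35.2°):
Solar declination: sin δ = sin ε · sin L_s = sin 48.50° × sin 0.0° = 0.00000, so δ = +0.000°.
cos h₀ = −tan(-35.2°) tan(+0.000°) = 0.0000, h₀ = 1.5708 rad.
Bracket: h₀ sin ϕ sin δ + cos ϕ cos δ sin h₀ = 1.5708×-0.57643×0.00000 + 0.81714×1.00000×1.00000 = -0.000000 + 0.817140 = 0.817140.
Q̄ = (S_0/π) × [bracket] = (1056/π) × 0.817140 = 274.67 W/m².
— Configuration B (ϕ=-35.2°):
cos h₀ = −tan(-35.2°) tan(+18.100°) = 0.2306, h₀ = 1.3381 rad.
Bracket: h₀ sin ϕ sin δ + cos ϕ cos δ sin h₀ = 1.3381×-0.57643×0.31068 + 0.81714×0.95052×0.97306 = -0.239634 + 0.755783 = 0.516149.
Q̄ = (S_0/π) × [bracket] = (1056/π) × 0.516149 = 173.50 W/m².
Ratio Q̄_A / Q̄_B = 274.67 / 173.50 = 1.583.

Q̄_A / Q̄_B ≈ 1.58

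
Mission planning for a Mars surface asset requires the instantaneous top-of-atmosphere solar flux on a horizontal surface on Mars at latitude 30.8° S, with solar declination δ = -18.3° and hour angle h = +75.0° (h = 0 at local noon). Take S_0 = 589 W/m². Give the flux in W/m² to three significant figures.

219 W/m²

cos θ_z = sin ϕ sin δ + cos ϕ cos δ cos h = 0.160778 + 0.211072 = 0.371850.
Flux = S_0 · cos θ_z = 589 × 0.371850 = 219.0 W/m².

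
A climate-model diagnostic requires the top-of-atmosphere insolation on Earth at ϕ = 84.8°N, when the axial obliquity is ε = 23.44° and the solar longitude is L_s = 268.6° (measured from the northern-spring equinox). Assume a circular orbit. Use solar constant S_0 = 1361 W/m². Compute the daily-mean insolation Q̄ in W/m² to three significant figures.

Q̄ ≈ 0.00 W/m²

Solar declination: sin δ = sin ε · sin L_s = sin 23.44° × sin 268.6° = -0.39767, so δ = -23.433°.
cos h₀ = −tan(+84.8°) tan(-23.433°) = 4.7624 ≥ 1 ⇒ polar night, h₀ = 0 and Q̄ = 0.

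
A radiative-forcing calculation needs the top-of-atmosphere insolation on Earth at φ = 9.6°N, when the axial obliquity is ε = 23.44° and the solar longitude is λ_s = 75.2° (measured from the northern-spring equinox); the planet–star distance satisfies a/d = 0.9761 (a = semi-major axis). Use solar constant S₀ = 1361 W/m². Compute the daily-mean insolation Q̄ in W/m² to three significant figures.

Solar declination: sin δ = sin ε · sin λ_s = sin 23.44° × sin 75.2° = 0.38459, so δ = +22.618°.
cos H₀ = −tan(+9.6°) tan(+22.618°) = -0.0705, H₀ = 1.6413 rad.
Bracket: H₀ sin φ sin δ + cos φ cos δ sin H₀ = 1.6413×0.16677×0.38459 + 0.98600×0.92309×0.99751 = 0.105270 + 0.907900 = 1.013170.
Inverse-square distance factor (a/d)² = 0.9761² = 0.952771.
Q̄ = (S₀/π) × 0.952771 × [bracket] = (1361/π) × 0.952771 × 1.013170 = 418.2 W/m².

Q̄ ≈ 418 W/m²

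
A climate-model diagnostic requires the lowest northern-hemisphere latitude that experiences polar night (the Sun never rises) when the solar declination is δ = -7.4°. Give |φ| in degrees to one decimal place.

Polar night requires cos H₀ = −tan φ tan δ ≥ 1, i.e. tan φ tan δ ≤ −1.
The boundary is |tan φ| · |tan δ| = 1, so |φ| = 90° − |δ| = 90° − 7.4° = 82.6° in the northern hemisphere.

|φ| = 82.6°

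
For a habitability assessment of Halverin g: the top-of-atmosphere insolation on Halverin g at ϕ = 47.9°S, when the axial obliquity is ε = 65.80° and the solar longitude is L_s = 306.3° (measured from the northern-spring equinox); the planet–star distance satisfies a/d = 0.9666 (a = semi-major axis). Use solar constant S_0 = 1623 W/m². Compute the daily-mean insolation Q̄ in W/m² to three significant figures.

Q̄ ≈ 827 W/m²

Solar declination: sin δ = sin ε · sin L_s = sin 65.80° × sin 306.3° = -0.73510, so δ = -47.316°.
cos h₀ = −tan(-47.9°) tan(-47.316°) = -1.2000 ≤ −1 ⇒ polar day, h₀ = π.
Bracket: h₀ sin ϕ sin δ + cos ϕ cos δ sin h₀ = 3.1416×-0.74198×-0.73510 + 0.67043×0.67796×0.00000 = 1.713521 + 0.000000 = 1.713521.
Inverse-square distance factor (a/d)² = 0.9666² = 0.934316.
Q̄ = (S_0/π) × 0.934316 × [bracket] = (1623/π) × 0.934316 × 1.713521 = 827.1 W/m².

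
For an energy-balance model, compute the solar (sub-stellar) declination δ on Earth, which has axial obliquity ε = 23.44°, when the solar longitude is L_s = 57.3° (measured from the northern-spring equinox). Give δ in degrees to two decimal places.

sin δ = sin ε · sin L_s = sin 23.44° × sin 57.3° = 0.334743.
δ = arcsin(0.334743) = +19.56°.

δ = +19.56°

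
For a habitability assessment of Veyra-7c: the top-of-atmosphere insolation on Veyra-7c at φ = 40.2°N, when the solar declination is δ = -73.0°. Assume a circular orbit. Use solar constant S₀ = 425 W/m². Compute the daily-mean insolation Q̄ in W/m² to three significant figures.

cos H₀ = −tan(+40.2°) tan(-73.000°) = 2.7641 ≥ 1 ⇒ polar night, H₀ = 0 and Q̄ = 0.

Q̄ ≈ 0.00 W/m²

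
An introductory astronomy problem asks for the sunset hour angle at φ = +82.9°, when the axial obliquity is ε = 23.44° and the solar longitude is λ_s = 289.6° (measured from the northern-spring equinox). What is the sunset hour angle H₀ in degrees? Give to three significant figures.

Solar declination: sin δ = sin ε · sin λ_s = sin 23.44° × sin 289.6° = -0.37474, so δ = -22.008°.
cos H₀ = −tan φ · tan δ = 3.2451 ≥ 1, so the Sun never rises (polar night) and H₀ = 0.

H₀ = 0.00°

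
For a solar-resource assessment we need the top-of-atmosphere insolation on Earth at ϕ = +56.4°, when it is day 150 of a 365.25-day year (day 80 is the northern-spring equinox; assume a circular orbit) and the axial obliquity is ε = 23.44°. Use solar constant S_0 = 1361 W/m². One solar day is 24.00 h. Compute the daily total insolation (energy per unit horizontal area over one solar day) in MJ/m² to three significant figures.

41.0 MJ/m²

Solar longitude: L_s = 360° × (150 − 80)/365.25 = 68.994°.
sin δ = sin 23.44° × sin 68.994° = 0.37135, so δ = +21.799°.
cos h₀ = −tan(+56.4°) tan(+21.799°) = -0.6020, h₀ = 2.2168 rad.
Bracket: h₀ sin ϕ sin δ + cos ϕ cos δ sin h₀ = 2.2168×0.83292×0.37135 + 0.55339×0.92849×0.79851 = 0.685667 + 0.410288 = 1.095955.
Q̄ = (S_0/π) × [bracket] = (1361/π) × 1.095955 = 474.79 W/m².
Daily total = Q̄ × 24.00 h × 3600 s/h = 474.79 × 24.00 × 3600 / 10⁶ = 41.02 MJ/m².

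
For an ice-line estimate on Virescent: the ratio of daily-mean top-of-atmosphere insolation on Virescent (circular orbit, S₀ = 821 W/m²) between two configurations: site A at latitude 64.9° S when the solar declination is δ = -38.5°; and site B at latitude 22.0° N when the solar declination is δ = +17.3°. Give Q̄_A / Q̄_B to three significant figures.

— Configuration A (φ=-64.9°):
cos H₀ = −tan(-64.9°) tan(-38.500°) = -1.6981 ≤ −1 ⇒ polar day, H₀ = π.
Bracket: H₀ sin φ sin δ + cos φ cos δ sin H₀ = 3.1416×-0.90557×-0.62251 + 0.42420×0.78261×0.00000 = 1.771003 + 0.000000 = 1.771003.
Q̄ = (S₀/π) × [bracket] = (821/π) × 1.771003 = 462.82 W/m².
— Configuration B (φ=+22.0°):
cos H₀ = −tan(+22.0°) tan(+17.300°) = -0.1258, H₀ = 1.6970 rad.
Bracket: H₀ sin φ sin δ + cos φ cos δ sin H₀ = 1.6970×0.37461×0.29737 + 0.92718×0.95476×0.99205 = 0.189042 + 0.878197 = 1.067239.
Q̄ = (S₀/π) × [bracket] = (821/π) × 1.067239 = 278.90 W/m².
Ratio Q̄_A / Q̄_B = 462.82 / 278.90 = 1.659.

Q̄_A / Q̄_B ≈ 1.66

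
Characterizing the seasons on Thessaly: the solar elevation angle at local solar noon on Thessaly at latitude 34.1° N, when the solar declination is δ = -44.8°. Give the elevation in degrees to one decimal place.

At local noon the hour angle is zero, so the zenith angle equals |φ − δ| = |+34.1° − (-44.800°)| = 78.900°.
Elevation = 90° − 78.900° = 11.1°.

11.1°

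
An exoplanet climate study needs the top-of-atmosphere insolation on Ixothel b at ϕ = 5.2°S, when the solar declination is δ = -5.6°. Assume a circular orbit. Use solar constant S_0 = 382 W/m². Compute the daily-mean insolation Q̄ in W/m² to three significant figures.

cos h₀ = −tan(-5.2°) tan(-5.600°) = -0.0089, h₀ = 1.5797 rad.
Bracket: h₀ sin ϕ sin δ + cos ϕ cos δ sin h₀ = 1.5797×-0.09063×-0.09758 + 0.99588×0.99523×0.99996 = 0.013970 + 0.991090 = 1.005060.
Q̄ = (S_0/π) × [bracket] = (382/π) × 1.005060 = 122.2 W/m².

Q̄ ≈ 122 W/m²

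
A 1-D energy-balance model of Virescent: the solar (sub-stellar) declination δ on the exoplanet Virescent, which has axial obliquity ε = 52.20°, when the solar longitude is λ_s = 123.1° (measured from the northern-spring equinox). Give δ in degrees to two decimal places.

sin δ = sin ε · sin λ_s = sin 52.20° × sin 123.1° = 0.661928.
δ = arcsin(0.661928) = +41.45°.

δ = +41.45°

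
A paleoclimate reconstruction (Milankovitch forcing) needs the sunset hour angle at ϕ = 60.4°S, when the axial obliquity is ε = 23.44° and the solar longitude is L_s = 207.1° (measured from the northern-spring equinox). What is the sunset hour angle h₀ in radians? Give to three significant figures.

h₀ = 1.90 rad

Solar declination: sin δ = sin ε · sin L_s = sin 23.44° × sin 207.1° = -0.18121, so δ = -10.440°.
cos h₀ = −tan ϕ · tan δ = −tan(-60.4°) × tan(-10.440°) = -0.3244, so h₀ = 1.9011 rad = 108.93°.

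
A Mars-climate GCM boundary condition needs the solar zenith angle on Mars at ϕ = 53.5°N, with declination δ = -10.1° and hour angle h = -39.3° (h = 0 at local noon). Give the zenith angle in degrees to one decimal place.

θ_z = 71.8°

cos θ_z = sin ϕ sin δ + cos ϕ cos δ cos h = -0.140970 + 0.453165 = 0.312195.
θ_z = arccos(0.312195) = 71.8°.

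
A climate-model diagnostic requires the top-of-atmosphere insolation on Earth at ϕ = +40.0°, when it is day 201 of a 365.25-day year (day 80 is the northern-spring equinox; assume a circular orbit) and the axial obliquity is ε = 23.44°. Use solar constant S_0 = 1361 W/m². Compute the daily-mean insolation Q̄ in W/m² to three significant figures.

Solar longitude: L_s = 360° × (201 − 80)/365.25 = 119.261°.
sin δ = sin 23.44° × sin 119.261° = 0.34703, so δ = +20.306°.
cos h₀ = −tan(+40.0°) tan(+20.306°) = -0.3105, h₀ = 1.8865 rad.
Bracket: h₀ sin ϕ sin δ + cos ϕ cos δ sin h₀ = 1.8865×0.64279×0.34703 + 0.76604×0.93785×0.95058 = 0.420817 + 0.682926 = 1.103743.
Q̄ = (S_0/π) × [bracket] = (1361/π) × 1.103743 = 478.2 W/m².

Q̄ ≈ 478 W/m²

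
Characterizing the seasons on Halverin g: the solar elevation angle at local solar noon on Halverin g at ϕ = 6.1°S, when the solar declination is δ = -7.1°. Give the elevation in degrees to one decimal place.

At local noon the hour angle is zero, so the zenith angle equals |ϕ − δ| = |-6.1° − (-7.100°)| = 1.000°.
Elevation = 90° − 1.000° = 89.0°.

89.0°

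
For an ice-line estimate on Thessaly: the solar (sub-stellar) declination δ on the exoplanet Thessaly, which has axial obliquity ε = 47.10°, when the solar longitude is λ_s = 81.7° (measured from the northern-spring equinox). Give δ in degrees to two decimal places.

sin δ = sin ε · sin λ_s = sin 47.10° × sin 81.7° = 0.724870.
δ = arcsin(0.724870) = +46.46°.

δ = +46.46°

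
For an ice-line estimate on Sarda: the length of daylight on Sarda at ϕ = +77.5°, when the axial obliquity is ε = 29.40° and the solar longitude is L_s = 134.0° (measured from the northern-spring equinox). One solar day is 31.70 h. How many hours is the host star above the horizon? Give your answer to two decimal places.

Solar declination: sin δ = sin ε · sin L_s = sin 29.40° × sin 134.0° = 0.35313, so δ = +20.679°.
Sunrise equation: cos h₀ = −tan ϕ · tan δ = -1.7025 ≤ −1, so the host star never sets (polar day) and h₀ = π.
Daylight = 2h₀/(2π) × 31.70 h = (3.1416/π) × 31.70 = 31.70 h.

31.70 h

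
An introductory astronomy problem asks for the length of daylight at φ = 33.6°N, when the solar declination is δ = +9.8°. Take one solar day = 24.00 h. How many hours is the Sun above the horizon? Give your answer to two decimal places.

cos H₀ = −tan φ · tan δ = −tan(+33.6°) × tan(+9.800°) = -0.1148, so H₀ = 1.6858 rad = 96.59°.
Daylight = 2H₀/(2π) × 24.00 h = (1.6858/π) × 24.00 = 12.88 h.

12.88 h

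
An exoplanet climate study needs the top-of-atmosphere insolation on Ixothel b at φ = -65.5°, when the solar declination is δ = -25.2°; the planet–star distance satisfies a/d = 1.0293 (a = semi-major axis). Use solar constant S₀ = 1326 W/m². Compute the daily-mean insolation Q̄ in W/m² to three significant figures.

Q̄ ≈ 544 W/m²

cos H₀ = −tan(-65.5°) tan(-25.200°) = -1.0326 ≤ −1 ⇒ polar day, H₀ = π.
Bracket: H₀ sin φ sin δ + cos φ cos δ sin H₀ = 3.1416×-0.90996×-0.42578 + 0.41469×0.90483×0.00000 = 1.217190 + 0.000000 = 1.217190.
Inverse-square distance factor (a/d)² = 1.0293² = 1.059458.
Q̄ = (S₀/π) × 1.059458 × [bracket] = (1326/π) × 1.059458 × 1.217190 = 544.3 W/m².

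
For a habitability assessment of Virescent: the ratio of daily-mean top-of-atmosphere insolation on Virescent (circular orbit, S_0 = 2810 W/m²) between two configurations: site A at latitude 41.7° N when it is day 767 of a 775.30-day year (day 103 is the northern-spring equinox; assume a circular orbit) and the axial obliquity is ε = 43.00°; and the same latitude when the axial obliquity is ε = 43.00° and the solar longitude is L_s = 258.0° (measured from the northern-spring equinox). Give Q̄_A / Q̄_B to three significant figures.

Q̄_A / Q̄_B ≈ 3.63

— Configuration A (ϕ=+41.7°):
Solar longitude: L_s = 360° × (767 − 103)/775.30 = 308.319°.
sin δ = sin 43.00° × sin 308.319° = -0.53507, so δ = -32.349°.
cos h₀ = −tan(+41.7°) tan(-32.349°) = 0.5643, h₀ = 0.9712 rad.
Bracket: h₀ sin ϕ sin δ + cos ϕ cos δ sin h₀ = 0.9712×0.66523×-0.53507 + 0.74664×0.84481×0.82556 = -0.345693 + 0.520738 = 0.175045.
Q̄ = (S_0/π) × [bracket] = (2810/π) × 0.175045 = 156.57 W/m².
— Configuration B (ϕ=+41.7°):
Solar declination: sin δ = sin ε · sin L_s = sin 43.00° × sin 258.0° = -0.66710, so δ = -41.843°.
cos h₀ = −tan(+41.7°) tan(-41.843°) = 0.7978, h₀ = 0.6471 rad.
Bracket: h₀ sin ϕ sin δ + cos ϕ cos δ sin h₀ = 0.6471×0.66523×-0.66710 + 0.74664×0.74497×0.60289 = -0.287167 + 0.335342 = 0.048175.
Q̄ = (S_0/π) × [bracket] = (2810/π) × 0.048175 = 43.090 W/m².
Ratio Q̄_A / Q̄_B = 156.57 / 43.090 = 3.634.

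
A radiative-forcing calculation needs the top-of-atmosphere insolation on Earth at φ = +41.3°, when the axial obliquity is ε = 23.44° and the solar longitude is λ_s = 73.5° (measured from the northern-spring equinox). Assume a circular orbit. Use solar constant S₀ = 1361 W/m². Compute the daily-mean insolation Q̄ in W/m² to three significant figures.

Solar declination: sin δ = sin ε · sin λ_s = sin 23.44° × sin 73.5° = 0.38141, so δ = +22.421°.
cos H₀ = −tan(+41.3°) tan(+22.421°) = -0.3625, H₀ = 1.9417 rad.
Bracket: H₀ sin φ sin δ + cos φ cos δ sin H₀ = 1.9417×0.66000×0.38141 + 0.75126×0.92441×0.93199 = 0.488785 + 0.647241 = 1.136026.
Q̄ = (S₀/π) × [bracket] = (1361/π) × 1.136026 = 492.1 W/m².

Q̄ ≈ 492 W/m²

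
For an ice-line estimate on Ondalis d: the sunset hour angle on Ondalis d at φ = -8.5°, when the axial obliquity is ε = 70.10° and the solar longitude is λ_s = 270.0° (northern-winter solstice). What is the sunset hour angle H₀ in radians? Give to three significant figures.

H₀ = 2.00 rad

Solar declination: sin δ = sin ε · sin λ_s = sin 70.10° × sin 270.0° = -0.94029, so δ = -70.100°.
cos H₀ = −tan φ · tan δ = −tan(-8.5°) × tan(-70.100°) = -0.4129, so H₀ = 1.9964 rad = 114.38°.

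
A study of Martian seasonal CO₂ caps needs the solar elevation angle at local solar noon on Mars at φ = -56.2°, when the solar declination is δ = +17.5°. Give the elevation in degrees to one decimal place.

16.3°

At local noon the hour angle is zero, so the zenith angle equals |φ − δ| = |-56.2° − (+17.500°)| = 73.700°.
Elevation = 90° − 73.700° = 16.3°.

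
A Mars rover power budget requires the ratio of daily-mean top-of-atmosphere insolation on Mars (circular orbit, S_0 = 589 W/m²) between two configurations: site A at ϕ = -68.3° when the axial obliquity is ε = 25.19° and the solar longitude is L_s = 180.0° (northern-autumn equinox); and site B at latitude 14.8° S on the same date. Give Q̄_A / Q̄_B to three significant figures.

Q̄_A / Q̄_B ≈ 0.382

— Configuration A (ϕ=-68.3°):
Solar declination: sin δ = sin ε · sin L_s = sin 25.19° × sin 180.0° = 0.00000, so δ = +0.000°.
cos h₀ = −tan(-68.3°) tan(+0.000°) = 0.0000, h₀ = 1.5708 rad.
Bracket: h₀ sin ϕ sin δ + cos ϕ cos δ sin h₀ = 1.5708×-0.92913×0.00000 + 0.36975×1.00000×1.00000 = -0.000000 + 0.369750 = 0.369750.
Q̄ = (S_0/π) × [bracket] = (589/π) × 0.369750 = 69.322 W/m².
— Configuration B (ϕ=-14.8°):
cos h₀ = −tan(-14.8°) tan(+0.000°) = 0.0000, h₀ = 1.5708 rad.
Bracket: h₀ sin ϕ sin δ + cos ϕ cos δ sin h₀ = 1.5708×-0.25545×0.00000 + 0.96682×1.00000×1.00000 = -0.000000 + 0.966820 = 0.966820.
Q̄ = (S_0/π) × [bracket] = (589/π) × 0.966820 = 181.26 W/m².
Ratio Q̄_A / Q̄_B = 69.322 / 181.26 = 0.3824.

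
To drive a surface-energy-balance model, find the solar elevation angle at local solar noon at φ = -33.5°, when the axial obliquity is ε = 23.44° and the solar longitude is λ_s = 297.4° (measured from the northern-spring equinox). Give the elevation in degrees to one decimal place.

77.2°

Solar declination: sin δ = sin ε · sin λ_s = sin 23.44° × sin 297.4° = -0.35316, so δ = -20.681°.
At local noon the hour angle is zero, so the zenith angle equals |φ − δ| = |-33.5° − (-20.681°)| = 12.819°.
Elevation = 90° − 12.819° = 77.2°.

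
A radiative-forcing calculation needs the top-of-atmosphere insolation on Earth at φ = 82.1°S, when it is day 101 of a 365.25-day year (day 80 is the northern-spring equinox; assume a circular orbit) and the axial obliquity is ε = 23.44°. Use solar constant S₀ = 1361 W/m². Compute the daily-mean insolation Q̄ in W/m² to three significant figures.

Q̄ ≈ 0.00 W/m²

Solar longitude: λ_s = 360° × (101 − 80)/365.25 = 20.698°.
sin δ = sin 23.44° × sin 20.698° = 0.14060, so δ = +8.082°.
cos H₀ = −tan(-82.1°) tan(+8.082°) = 1.0234 ≥ 1 ⇒ polar night, H₀ = 0 and Q̄ = 0.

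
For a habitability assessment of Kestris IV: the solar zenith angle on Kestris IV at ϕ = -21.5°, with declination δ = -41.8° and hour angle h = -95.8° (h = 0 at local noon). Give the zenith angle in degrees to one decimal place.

cos θ_z = sin ϕ sin δ + cos ϕ cos δ cos h = 0.244285 + -0.070093 = 0.174192.
θ_z = arccos(0.174192) = 80.0°.

θ_z = 80.0°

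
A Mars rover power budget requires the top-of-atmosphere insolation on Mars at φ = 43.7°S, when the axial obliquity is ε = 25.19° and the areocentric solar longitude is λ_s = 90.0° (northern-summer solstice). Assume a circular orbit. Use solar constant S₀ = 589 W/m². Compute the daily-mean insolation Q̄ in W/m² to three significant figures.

sin δ = sin 25.19° × sin 90.0° = 0.42562, so δ = +25.190°.
cos H₀ = −tan(-43.7°) tan(+25.190°) = 0.4495, H₀ = 1.1046 rad.
Bracket: H₀ sin φ sin δ + cos φ cos δ sin H₀ = 1.1046×-0.69088×0.42562 + 0.72297×0.90490×0.89329 = -0.324810 + 0.584404 = 0.259594.
Q̄ = (S₀/π) × [bracket] = (589/π) × 0.259594 = 48.67 W/m².

Q̄ ≈ 48.7 W/m²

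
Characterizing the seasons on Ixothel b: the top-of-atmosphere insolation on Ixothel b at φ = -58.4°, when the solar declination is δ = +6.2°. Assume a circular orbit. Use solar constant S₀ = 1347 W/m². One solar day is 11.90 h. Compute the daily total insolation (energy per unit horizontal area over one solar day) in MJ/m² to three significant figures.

cos H₀ = −tan(-58.4°) tan(+6.200°) = 0.1766, H₀ = 1.3933 rad.
Bracket: H₀ sin φ sin δ + cos φ cos δ sin H₀ = 1.3933×-0.85173×0.10800 + 0.52399×0.99415×0.98429 = -0.128165 + 0.512741 = 0.384576.
Q̄ = (S₀/π) × [bracket] = (1347/π) × 0.384576 = 164.89 W/m².
Daily total = Q̄ × 11.90 h × 3600 s/h = 164.89 × 11.90 × 3600 / 10⁶ = 7.064 MJ/m².

7.06 MJ/m²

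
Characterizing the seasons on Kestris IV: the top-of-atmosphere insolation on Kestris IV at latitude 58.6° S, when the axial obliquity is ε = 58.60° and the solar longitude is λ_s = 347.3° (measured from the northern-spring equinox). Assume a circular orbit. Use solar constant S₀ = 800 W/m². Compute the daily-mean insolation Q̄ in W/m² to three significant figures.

Solar declination: sin δ = sin ε · sin λ_s = sin 58.60° × sin 347.3° = -0.18765, so δ = -10.816°.
cos H₀ = −tan(-58.6°) tan(-10.816°) = -0.3130, H₀ = 1.8891 rad.
Bracket: H₀ sin φ sin δ + cos φ cos δ sin H₀ = 1.8891×-0.85355×-0.18765 + 0.52101×0.98224×0.94976 = 0.302575 + 0.486046 = 0.788621.
Q̄ = (S₀/π) × [bracket] = (800/π) × 0.788621 = 200.8 W/m².

Q̄ ≈ 201 W/m²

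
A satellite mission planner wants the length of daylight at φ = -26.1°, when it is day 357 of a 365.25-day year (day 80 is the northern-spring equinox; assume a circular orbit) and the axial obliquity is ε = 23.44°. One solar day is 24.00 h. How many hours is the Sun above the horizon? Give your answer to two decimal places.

13.63 h

Solar longitude: λ_s = 360° × (357 − 80)/365.25 = 273.018°.
sin δ = sin 23.44° × sin 273.018° = -0.39724, so δ = -23.406°.
cos H₀ = −tan φ · tan δ = −tan(-26.1°) × tan(-23.406°) = -0.2121, so H₀ = 1.7845 rad = 102.24°.
Daylight = 2H₀/(2π) × 24.00 h = (1.7845/π) × 24.00 = 13.63 h.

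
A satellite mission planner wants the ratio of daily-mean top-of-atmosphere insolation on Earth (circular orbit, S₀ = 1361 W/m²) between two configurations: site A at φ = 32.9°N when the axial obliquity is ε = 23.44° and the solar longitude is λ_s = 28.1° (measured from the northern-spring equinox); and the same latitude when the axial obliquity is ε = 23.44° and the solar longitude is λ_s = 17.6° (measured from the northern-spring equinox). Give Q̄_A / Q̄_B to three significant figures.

Q̄_A / Q̄_B ≈ 1.06

— Configuration A (φ=+32.9°):
Solar declination: sin δ = sin ε · sin λ_s = sin 23.44° × sin 28.1° = 0.18736, so δ = +10.799°.
cos H₀ = −tan(+32.9°) tan(+10.799°) = -0.1234, H₀ = 1.6945 rad.
Bracket: H₀ sin φ sin δ + cos φ cos δ sin H₀ = 1.6945×0.54317×0.18736 + 0.83962×0.98229×0.99236 = 0.172446 + 0.818449 = 0.990895.
Q̄ = (S₀/π) × [bracket] = (1361/π) × 0.990895 = 429.28 W/m².
— Configuration B (φ=+32.9°):
Solar declination: sin δ = sin ε · sin λ_s = sin 23.44° × sin 17.6° = 0.12028, so δ = +6.908°.
cos H₀ = −tan(+32.9°) tan(+6.908°) = -0.0784, H₀ = 1.6493 rad.
Bracket: H₀ sin φ sin δ + cos φ cos δ sin H₀ = 1.6493×0.54317×0.12028 + 0.83962×0.99274×0.99692 = 0.107753 + 0.830957 = 0.938710.
Q̄ = (S₀/π) × [bracket] = (1361/π) × 0.938710 = 406.67 W/m².
Ratio Q̄_A / Q̄_B = 429.28 / 406.67 = 1.056.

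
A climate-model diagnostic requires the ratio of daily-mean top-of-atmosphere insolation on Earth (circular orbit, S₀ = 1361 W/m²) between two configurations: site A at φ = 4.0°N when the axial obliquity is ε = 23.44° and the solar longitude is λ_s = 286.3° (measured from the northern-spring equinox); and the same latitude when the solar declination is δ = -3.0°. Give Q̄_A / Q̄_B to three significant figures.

Q̄_A / Q̄_B ≈ 0.889

— Configuration A (φ=+4.0°):
Solar declination: sin δ = sin ε · sin λ_s = sin 23.44° × sin 286.3° = -0.38180, so δ = -22.445°.
cos H₀ = −tan(+4.0°) tan(-22.445°) = 0.0289, H₀ = 1.5419 rad.
Bracket: H₀ sin φ sin δ + cos φ cos δ sin H₀ = 1.5419×0.06976×-0.38180 + 0.99756×0.92425×0.99958 = -0.041068 + 0.921608 = 0.880540.
Q̄ = (S₀/π) × [bracket] = (1361/π) × 0.880540 = 381.47 W/m².
— Configuration B (φ=+4.0°):
cos H₀ = −tan(+4.0°) tan(-3.000°) = 0.0037, H₀ = 1.5671 rad.
Bracket: H₀ sin φ sin δ + cos φ cos δ sin H₀ = 1.5671×0.06976×-0.05234 + 0.99756×0.99863×0.99999 = -0.005722 + 0.996183 = 0.990461.
Q̄ = (S₀/π) × [bracket] = (1361/π) × 0.990461 = 429.09 W/m².
Ratio Q̄_A / Q̄_B = 381.47 / 429.09 = 0.8890.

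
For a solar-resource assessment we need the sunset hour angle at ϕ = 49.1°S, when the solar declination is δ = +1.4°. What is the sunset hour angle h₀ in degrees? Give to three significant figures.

cos h₀ = −tan ϕ · tan δ = −tan(-49.1°) × tan(+1.400°) = 0.0282, so h₀ = 1.5426 rad = 88.38°.

h₀ = 88.4°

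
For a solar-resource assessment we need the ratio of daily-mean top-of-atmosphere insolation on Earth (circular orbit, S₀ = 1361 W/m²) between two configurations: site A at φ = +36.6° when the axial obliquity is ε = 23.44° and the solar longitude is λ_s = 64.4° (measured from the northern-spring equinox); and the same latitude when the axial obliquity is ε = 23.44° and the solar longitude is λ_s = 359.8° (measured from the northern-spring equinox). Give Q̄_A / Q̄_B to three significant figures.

— Configuration A (φ=+36.6°):
Solar declination: sin δ = sin ε · sin λ_s = sin 23.44° × sin 64.4° = 0.35874, so δ = +21.023°.
cos H₀ = −tan(+36.6°) tan(+21.023°) = -0.2854, H₀ = 1.8602 rad.
Bracket: H₀ sin φ sin δ + cos φ cos δ sin H₀ = 1.8602×0.59622×0.35874 + 0.80282×0.93344×0.95840 = 0.397874 + 0.718210 = 1.116084.
Q̄ = (S₀/π) × [bracket] = (1361/π) × 1.116084 = 483.51 W/m².
— Configuration B (φ=+36.6°):
Solar declination: sin δ = sin ε · sin λ_s = sin 23.44° × sin 359.8° = -0.00139, so δ = -0.080°.
cos H₀ = −tan(+36.6°) tan(-0.080°) = 0.0010, H₀ = 1.5698 rad.
Bracket: H₀ sin φ sin δ + cos φ cos δ sin H₀ = 1.5698×0.59622×-0.00139 + 0.80282×1.00000×1.00000 = -0.001301 + 0.802820 = 0.801519.
Q̄ = (S₀/π) × [bracket] = (1361/π) × 0.801519 = 347.23 W/m².
Ratio Q̄_A / Q̄_B = 483.51 / 347.23 = 1.392.

Q̄_A / Q̄_B ≈ 1.39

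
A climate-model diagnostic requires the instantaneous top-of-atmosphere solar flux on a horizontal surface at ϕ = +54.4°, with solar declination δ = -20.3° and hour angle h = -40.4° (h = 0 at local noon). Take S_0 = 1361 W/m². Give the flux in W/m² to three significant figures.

182 W/m²

cos θ_z = sin ϕ sin δ + cos ϕ cos δ cos h = -0.282094 + 0.415775 = 0.133681.
Flux = S_0 · cos θ_z = 1361 × 0.133681 = 181.9 W/m².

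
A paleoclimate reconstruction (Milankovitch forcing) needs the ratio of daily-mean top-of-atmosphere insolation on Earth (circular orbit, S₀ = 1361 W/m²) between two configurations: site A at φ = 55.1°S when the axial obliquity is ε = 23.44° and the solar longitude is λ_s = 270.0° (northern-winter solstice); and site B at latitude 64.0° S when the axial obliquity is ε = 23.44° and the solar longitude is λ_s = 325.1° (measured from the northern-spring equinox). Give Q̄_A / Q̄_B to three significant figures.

Q̄_A / Q̄_B ≈ 1.43

— Configuration A (φ=-55.1°):
Solar declination: sin δ = sin ε · sin λ_s = sin 23.44° × sin 270.0° = -0.39779, so δ = -23.440°.
cos H₀ = −tan(-55.1°) tan(-23.440°) = -0.6215, H₀ = 2.2415 rad.
Bracket: H₀ sin φ sin δ + cos φ cos δ sin H₀ = 2.2415×-0.82015×-0.39779 + 0.57215×0.91748×0.78341 = 0.731284 + 0.411240 = 1.142524.
Q̄ = (S₀/π) × [bracket] = (1361/π) × 1.142524 = 494.96 W/m².
— Configuration B (φ=-64.0°):
Solar declination: sin δ = sin ε · sin λ_s = sin 23.44° × sin 325.1° = -0.22759, so δ = -13.155°.
cos H₀ = −tan(-64.0°) tan(-13.155°) = -0.4792, H₀ = 2.0706 rad.
Bracket: H₀ sin φ sin δ + cos φ cos δ sin H₀ = 2.0706×-0.89879×-0.22759 + 0.43837×0.97376×0.87770 = 0.423553 + 0.374661 = 0.798214.
Q̄ = (S₀/π) × [bracket] = (1361/π) × 0.798214 = 345.80 W/m².
Ratio Q̄_A / Q̄_B = 494.96 / 345.80 = 1.431.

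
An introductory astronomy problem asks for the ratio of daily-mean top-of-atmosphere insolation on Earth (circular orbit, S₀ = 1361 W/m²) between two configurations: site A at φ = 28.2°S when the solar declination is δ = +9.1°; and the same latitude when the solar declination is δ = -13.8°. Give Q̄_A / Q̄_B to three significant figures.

Q̄_A / Q̄_B ≈ 0.727

— Configuration A (φ=-28.2°):
cos H₀ = −tan(-28.2°) tan(+9.100°) = 0.0859, H₀ = 1.4848 rad.
Bracket: H₀ sin φ sin δ + cos φ cos δ sin H₀ = 1.4848×-0.47255×0.15816 + 0.88130×0.98741×0.99631 = -0.110972 + 0.866993 = 0.756021.
Q̄ = (S₀/π) × [bracket] = (1361/π) × 0.756021 = 327.52 W/m².
— Configuration B (φ=-28.2°):
cos H₀ = −tan(-28.2°) tan(-13.800°) = -0.1317, H₀ = 1.7029 rad.
Bracket: H₀ sin φ sin δ + cos φ cos δ sin H₀ = 1.7029×-0.47255×-0.23853 + 0.88130×0.97113×0.99129 = 0.191946 + 0.848402 = 1.040348.
Q̄ = (S₀/π) × [bracket] = (1361/π) × 1.040348 = 450.70 W/m².
Ratio Q̄_A / Q̄_B = 327.52 / 450.70 = 0.7267.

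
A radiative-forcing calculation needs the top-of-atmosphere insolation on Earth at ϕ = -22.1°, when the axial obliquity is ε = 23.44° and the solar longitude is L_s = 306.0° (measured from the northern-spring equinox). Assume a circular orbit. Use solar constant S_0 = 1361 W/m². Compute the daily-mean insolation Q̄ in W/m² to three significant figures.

Q̄ ≈ 466 W/m²

Solar declination: sin δ = sin ε · sin L_s = sin 23.44° × sin 306.0° = -0.32182, so δ = -18.773°.
cos h₀ = −tan(-22.1°) tan(-18.773°) = -0.1380, h₀ = 1.7093 rad.
Bracket: h₀ sin ϕ sin δ + cos ϕ cos δ sin h₀ = 1.7093×-0.37622×-0.32182 + 0.92653×0.94680×0.99043 = 0.206954 + 0.868843 = 1.075797.
Q̄ = (S_0/π) × [bracket] = (1361/π) × 1.075797 = 466.1 W/m².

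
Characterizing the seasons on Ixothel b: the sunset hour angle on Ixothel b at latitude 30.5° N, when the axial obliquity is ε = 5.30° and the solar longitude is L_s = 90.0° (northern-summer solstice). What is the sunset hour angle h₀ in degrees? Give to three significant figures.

Solar declination: sin δ = sin ε · sin L_s = sin 5.30° × sin 90.0° = 0.09237, so δ = +5.300°.
cos h₀ = −tan ϕ · tan δ = −tan(+30.5°) × tan(+5.300°) = -0.0546, so h₀ = 1.6255 rad = 93.13°.

h₀ = 93.1°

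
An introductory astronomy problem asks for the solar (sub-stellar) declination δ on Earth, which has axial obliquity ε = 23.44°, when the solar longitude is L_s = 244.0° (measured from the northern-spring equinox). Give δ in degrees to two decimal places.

sin δ = sin ε · sin L_s = sin 23.44° × sin 244.0° = -0.357530.
δ = arcsin(-0.357530) = -20.95°.

δ = -20.95°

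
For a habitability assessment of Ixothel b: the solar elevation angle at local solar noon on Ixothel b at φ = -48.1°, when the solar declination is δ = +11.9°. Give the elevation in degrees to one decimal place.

At local noon the hour angle is zero, so the zenith angle equals |φ − δ| = |-48.1° − (+11.900°)| = 60.000°.
Elevation = 90° − 60.000° = 30.0°.

30.0°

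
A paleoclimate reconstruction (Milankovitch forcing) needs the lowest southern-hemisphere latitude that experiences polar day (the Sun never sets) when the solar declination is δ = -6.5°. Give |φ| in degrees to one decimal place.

Polar day requires cos H₀ = −tan φ tan δ ≤ −1, i.e. tan φ tan δ ≥ 1.
The boundary is |tan φ| · |tan δ| = 1, so |φ| = 90° − |δ| = 90° − 6.5° = 83.5° in the southern hemisphere.

|φ| = 83.5°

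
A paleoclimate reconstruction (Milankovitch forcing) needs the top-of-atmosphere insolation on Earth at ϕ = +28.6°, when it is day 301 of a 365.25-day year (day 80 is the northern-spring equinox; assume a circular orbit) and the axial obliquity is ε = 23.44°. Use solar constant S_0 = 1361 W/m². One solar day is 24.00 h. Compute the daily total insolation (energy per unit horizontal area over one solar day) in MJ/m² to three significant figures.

Solar longitude: L_s = 360° × (301 − 80)/365.25 = 217.823°.
sin δ = sin 23.44° × sin 217.823° = -0.24394, so δ = -14.119°.
cos h₀ = −tan(+28.6°) tan(-14.119°) = 0.1371, h₀ = 1.4332 rad.
Bracket: h₀ sin ϕ sin δ + cos ϕ cos δ sin h₀ = 1.4332×0.47869×-0.24394 + 0.87798×0.96979×0.99055 = -0.167357 + 0.843410 = 0.676053.
Q̄ = (S_0/π) × [bracket] = (1361/π) × 0.676053 = 292.88 W/m².
Daily total = Q̄ × 24.00 h × 3600 s/h = 292.88 × 24.00 × 3600 / 10⁶ = 25.30 MJ/m².

25.3 MJ/m²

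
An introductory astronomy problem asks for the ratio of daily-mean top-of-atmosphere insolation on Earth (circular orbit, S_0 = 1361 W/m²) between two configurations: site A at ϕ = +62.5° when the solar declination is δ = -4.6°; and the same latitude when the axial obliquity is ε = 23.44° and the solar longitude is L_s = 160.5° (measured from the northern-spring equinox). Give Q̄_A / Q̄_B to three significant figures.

Q̄_A / Q̄_B ≈ 0.538

— Configuration A (ϕ=+62.5°):
cos h₀ = −tan(+62.5°) tan(-4.600°) = 0.1546, h₀ = 1.4156 rad.
Bracket: h₀ sin ϕ sin δ + cos ϕ cos δ sin h₀ = 1.4156×0.88701×-0.08020 + 0.46175×0.99678×0.98798 = -0.100703 + 0.454731 = 0.354028.
Q̄ = (S_0/π) × [bracket] = (1361/π) × 0.354028 = 153.37 W/m².
— Configuration B (ϕ=+62.5°):
Solar declination: sin δ = sin ε · sin L_s = sin 23.44° × sin 160.5° = 0.13278, so δ = +7.631°.
cos h₀ = −tan(+62.5°) tan(+7.631°) = -0.2574, h₀ = 1.8311 rad.
Bracket: h₀ sin ϕ sin δ + cos ϕ cos δ sin h₀ = 1.8311×0.88701×0.13278 + 0.46175×0.99114×0.96632 = 0.215662 + 0.442245 = 0.657907.
Q̄ = (S_0/π) × [bracket] = (1361/π) × 0.657907 = 285.02 W/m².
Ratio Q̄_A / Q̄_B = 153.37 / 285.02 = 0.5381.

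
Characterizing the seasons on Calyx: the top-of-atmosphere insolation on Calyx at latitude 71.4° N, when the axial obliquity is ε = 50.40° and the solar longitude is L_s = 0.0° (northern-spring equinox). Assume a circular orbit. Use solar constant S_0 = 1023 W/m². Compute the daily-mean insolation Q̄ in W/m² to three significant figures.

Q̄ ≈ 104 W/m²

Solar declination: sin δ = sin ε · sin L_s = sin 50.40° × sin 0.0° = 0.00000, so δ = +0.000°.
cos h₀ = −tan(+71.4°) tan(+0.000°) = -0.0000, h₀ = 1.5708 rad.
Bracket: h₀ sin ϕ sin δ + cos ϕ cos δ sin h₀ = 1.5708×0.94777×0.00000 + 0.31896×1.00000×1.00000 = 0.000000 + 0.318960 = 0.318960.
Q̄ = (S_0/π) × [bracket] = (1023/π) × 0.318960 = 103.9 W/m².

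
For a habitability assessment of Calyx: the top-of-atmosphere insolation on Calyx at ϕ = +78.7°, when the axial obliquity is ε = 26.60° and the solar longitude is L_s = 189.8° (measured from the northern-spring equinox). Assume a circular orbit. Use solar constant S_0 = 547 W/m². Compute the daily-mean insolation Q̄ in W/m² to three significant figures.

Q̄ ≈ 16.1 W/m²

Solar declination: sin δ = sin ε · sin L_s = sin 26.60° × sin 189.8° = -0.07621, so δ = -4.371°.
cos h₀ = −tan(+78.7°) tan(-4.371°) = 0.3825, h₀ = 1.1783 rad.
Bracket: h₀ sin ϕ sin δ + cos ϕ cos δ sin h₀ = 1.1783×0.98061×-0.07621 + 0.19595×0.99709×0.92395 = -0.088057 + 0.180521 = 0.092464.
Q̄ = (S_0/π) × [bracket] = (547/π) × 0.092464 = 16.10 W/m².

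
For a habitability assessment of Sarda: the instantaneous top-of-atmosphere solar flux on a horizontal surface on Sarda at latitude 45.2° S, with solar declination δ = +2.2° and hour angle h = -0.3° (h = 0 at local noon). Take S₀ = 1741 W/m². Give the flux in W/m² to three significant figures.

cos θ_z = sin φ sin δ + cos φ cos δ cos h = -0.027239 + 0.704105 = 0.676866.
Flux = S₀ · cos θ_z = 1741 × 0.676866 = 1178 W/m².

1.18e+03 W/m²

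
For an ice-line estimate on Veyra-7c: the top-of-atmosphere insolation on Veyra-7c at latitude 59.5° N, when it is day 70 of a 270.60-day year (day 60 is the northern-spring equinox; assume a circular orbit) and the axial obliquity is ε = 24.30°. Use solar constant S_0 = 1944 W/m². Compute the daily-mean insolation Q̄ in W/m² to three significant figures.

Q̄ ≈ 396 W/m²

Solar longitude: L_s = 360° × (70 − 60)/270.60 = 13.304°.
sin δ = sin 24.30° × sin 13.304° = 0.09470, so δ = +5.434°.
cos h₀ = −tan(+59.5°) tan(+5.434°) = -0.1615, h₀ = 1.7330 rad.
Bracket: h₀ sin ϕ sin δ + cos ϕ cos δ sin h₀ = 1.7330×0.86163×0.09470 + 0.50754×0.99551×0.98687 = 0.141406 + 0.498627 = 0.640033.
Q̄ = (S_0/π) × [bracket] = (1944/π) × 0.640033 = 396.0 W/m².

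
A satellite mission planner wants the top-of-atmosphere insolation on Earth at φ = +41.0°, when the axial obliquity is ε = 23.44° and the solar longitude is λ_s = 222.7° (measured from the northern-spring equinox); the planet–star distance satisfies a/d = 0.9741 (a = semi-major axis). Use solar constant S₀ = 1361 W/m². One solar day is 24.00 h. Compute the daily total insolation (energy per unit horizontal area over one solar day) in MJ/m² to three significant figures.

16.7 MJ/m²

Solar declination: sin δ = sin ε · sin λ_s = sin 23.44° × sin 222.7° = -0.26976, so δ = -15.650°.
cos H₀ = −tan(+41.0°) tan(-15.650°) = 0.2435, H₀ = 1.3248 rad.
Bracket: H₀ sin φ sin δ + cos φ cos δ sin H₀ = 1.3248×0.65606×-0.26976 + 0.75471×0.96293×0.96989 = -0.234461 + 0.704851 = 0.470390.
Inverse-square distance factor (a/d)² = 0.9741² = 0.948871.
Q̄ = (S₀/π) × 0.948871 × [bracket] = (1361/π) × 0.948871 × 0.470390 = 193.36 W/m².
Daily total = Q̄ × 24.00 h × 3600 s/h = 193.36 × 24.00 × 3600 / 10⁶ = 16.71 MJ/m².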